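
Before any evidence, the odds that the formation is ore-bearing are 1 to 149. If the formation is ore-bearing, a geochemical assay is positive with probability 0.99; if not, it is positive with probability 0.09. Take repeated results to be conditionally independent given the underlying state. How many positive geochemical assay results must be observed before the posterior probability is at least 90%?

Prior odds = 1/149.
Likelihood ratio of a positive = 0.99/0.09 = 11.
Target posterior odds = 0.9/0.1 = 9.
Require 11ⁿ ≥ 9 ÷ (1/149) = 1341.
11³ = 1331 falls short of 1341 but 11⁴ = 14641 reaches it, so n = 4.

4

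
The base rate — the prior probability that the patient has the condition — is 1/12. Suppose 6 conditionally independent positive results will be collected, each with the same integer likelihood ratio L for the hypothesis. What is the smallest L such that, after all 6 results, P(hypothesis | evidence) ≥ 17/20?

Prior odds = (1/12)/(11/12) = 1/11.
Target odds = 0.85/0.15 = 17/3.
Need L⁶ ≥ 17/3 ÷ (1/11) = 187/3.
1⁶ = 1 < 187/3 ≤ 64 = 2⁶, so L = 2.

2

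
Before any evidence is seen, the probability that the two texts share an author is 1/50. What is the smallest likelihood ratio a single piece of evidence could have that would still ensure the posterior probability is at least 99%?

Prior odds = 0.02/0.98 = 1/49.
Target odds = 0.99/0.01 = 99.
Required Bayes factor = 99 ÷ (1/49) = 4851.

4851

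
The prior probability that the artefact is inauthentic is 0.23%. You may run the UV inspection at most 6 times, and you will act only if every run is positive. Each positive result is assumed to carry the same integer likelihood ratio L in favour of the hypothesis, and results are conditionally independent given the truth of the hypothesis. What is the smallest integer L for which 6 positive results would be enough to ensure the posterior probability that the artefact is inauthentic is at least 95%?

5

Prior odds = 0.0023/0.9977 = 23/9977.
Target odds = 0.95/0.05 = 19.
Need L⁶ ≥ 19 ÷ (23/9977) = 189563/23.
4⁶ = 4096 < 189563/23 ≤ 15625 = 5⁶, so L = 5.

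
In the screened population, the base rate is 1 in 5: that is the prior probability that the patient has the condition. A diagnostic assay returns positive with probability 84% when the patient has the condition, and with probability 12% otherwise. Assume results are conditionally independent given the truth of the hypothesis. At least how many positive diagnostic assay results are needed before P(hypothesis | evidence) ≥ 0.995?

4

Prior odds = 0.2/0.8 = 0.25.
Likelihood ratio of a positive result = 0.84/0.12 = 7.
Target odds: 0.995 ÷ 0.005 = 199.
Require 7ⁿ ≥ 199 ÷ 0.25 = 796.
7³ = 343 falls short of 796 but 7⁴ = 2401 reaches it, so n = 4.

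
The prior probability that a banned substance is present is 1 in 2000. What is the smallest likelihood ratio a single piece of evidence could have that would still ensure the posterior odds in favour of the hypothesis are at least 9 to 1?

17991

Prior odds = 0.0005/0.9995 = 1/1999.
Target odds = 9.
Required Bayes factor = 9 ÷ (1/1999) = 17991.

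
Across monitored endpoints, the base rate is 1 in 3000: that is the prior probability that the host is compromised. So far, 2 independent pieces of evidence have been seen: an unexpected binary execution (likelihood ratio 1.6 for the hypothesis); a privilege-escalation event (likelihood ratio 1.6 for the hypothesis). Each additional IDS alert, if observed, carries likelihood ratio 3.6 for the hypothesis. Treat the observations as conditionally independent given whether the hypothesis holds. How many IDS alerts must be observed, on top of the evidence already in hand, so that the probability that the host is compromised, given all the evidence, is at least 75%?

Prior odds = (1/3000)/(2999/3000) = 1/2999.
Combined Bayes factor of the evidence already in hand = 1.6 × 1.6 = 2.56.
Odds after that evidence = (1/2999) × 2.56 = 64/74975.
Target odds = 0.75/0.25 = 3.
Need 3.6ⁿ ≥ 3 ÷ (64/74975) = 3514.453125.
3.6⁶ = 34012224/15625 falls short of 3514.453125 but 3.6⁷ = 612220032/78125 reaches it, so n = 7.

7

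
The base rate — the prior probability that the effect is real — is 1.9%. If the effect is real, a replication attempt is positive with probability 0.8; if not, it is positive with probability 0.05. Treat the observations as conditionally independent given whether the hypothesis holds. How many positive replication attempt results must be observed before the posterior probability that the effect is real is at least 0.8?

Prior odds: 0.019 ÷ 0.981 = 19/981.
Likelihood ratio of a positive = 0.8/0.05 = 16.
Target odds: 0.8 ÷ 0.2 = 4.
Require 16ⁿ ≥ 4 ÷ (19/981) = 3924/19.
16¹ = 16 falls short of 3924/19 but 16² = 256 reaches it, so n = 2.

2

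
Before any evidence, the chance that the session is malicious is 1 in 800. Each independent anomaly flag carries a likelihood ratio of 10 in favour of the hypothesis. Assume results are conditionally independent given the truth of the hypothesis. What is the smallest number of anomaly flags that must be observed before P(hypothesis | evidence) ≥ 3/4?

Prior odds = 0.00125/0.99875 = 1/799.
Likelihood ratio per anomaly flag = 10.
Target odds: 0.75 ÷ 0.25 = 3.
Need (1/799) × 10ⁿ ≥ 3, i.e. 10ⁿ ≥ 2397.
10³ = 1000 falls short of 2397 but 10⁴ = 10000 reaches it, so n = 4.

4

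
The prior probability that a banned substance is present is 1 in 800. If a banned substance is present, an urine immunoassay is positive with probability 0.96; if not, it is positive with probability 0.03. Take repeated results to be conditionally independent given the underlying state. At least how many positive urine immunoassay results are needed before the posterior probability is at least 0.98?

4

Prior odds: 0.00125 ÷ 0.99875 = 1/799.
Likelihood ratio of a positive = 0.96/0.03 = 32.
Target odds: 0.98 ÷ 0.02 = 49.
Need (1/799) × 32ⁿ ≥ 49, i.e. 32ⁿ ≥ 39151.
32³ = 32768 falls short of 39151 but 32⁴ = 1048576 reaches it, so n = 4.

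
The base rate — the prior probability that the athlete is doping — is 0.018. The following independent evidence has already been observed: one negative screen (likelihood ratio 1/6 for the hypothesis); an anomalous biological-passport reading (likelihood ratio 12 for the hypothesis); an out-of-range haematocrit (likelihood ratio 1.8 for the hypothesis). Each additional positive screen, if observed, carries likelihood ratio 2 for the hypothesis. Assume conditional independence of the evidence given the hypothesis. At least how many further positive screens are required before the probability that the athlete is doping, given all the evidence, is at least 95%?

9

Prior odds = 0.018/0.982 = 9/491.
Combined Bayes factor of the evidence already in hand = (1/6) × 12 × 1.8 = 3.6.
Odds after that evidence = (9/491) × 3.6 = 162/2455.
Target odds = 0.95/0.05 = 19.
Need 2ⁿ ≥ 19 ÷ (162/2455) = 46645/162.
2⁸ = 256 falls short of 46645/162 but 2⁹ = 512 reaches it, so n = 9.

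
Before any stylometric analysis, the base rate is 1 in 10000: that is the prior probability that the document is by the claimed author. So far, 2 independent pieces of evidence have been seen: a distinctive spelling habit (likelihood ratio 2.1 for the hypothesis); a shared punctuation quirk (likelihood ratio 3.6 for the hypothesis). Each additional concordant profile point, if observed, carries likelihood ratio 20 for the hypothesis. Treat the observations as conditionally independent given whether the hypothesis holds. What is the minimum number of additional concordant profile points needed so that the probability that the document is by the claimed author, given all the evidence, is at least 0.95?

4

Prior odds = 0.0001/0.9999 = 1/9999.
Combined Bayes factor of the evidence already in hand = 2.1 × 3.6 = 7.56.
Odds after that evidence = (1/9999) × 7.56 = 21/27775.
Target odds = 0.95/0.05 = 19.
Need 20ⁿ ≥ 19 ÷ (21/27775) = 527725/21.
20³ = 8000 falls short of 527725/21 but 20⁴ = 160000 reaches it, so n = 4.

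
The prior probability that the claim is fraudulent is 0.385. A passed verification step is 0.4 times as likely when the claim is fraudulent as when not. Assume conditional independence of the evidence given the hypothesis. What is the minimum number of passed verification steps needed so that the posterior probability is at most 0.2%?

7

Prior odds = 0.385/0.615 = 77/123.
Likelihood ratio per passed verification step = 0.4.
Target odds: 0.002 ÷ 0.998 = 1/499.
Need (77/123) × 0.4ⁿ ≤ 1/499, i.e. 0.4ⁿ ≤ 123/38423.
0.4⁶ = 64/15625 is still above 123/38423 but 0.4⁷ = 128/78125 is at or below it, so n = 7.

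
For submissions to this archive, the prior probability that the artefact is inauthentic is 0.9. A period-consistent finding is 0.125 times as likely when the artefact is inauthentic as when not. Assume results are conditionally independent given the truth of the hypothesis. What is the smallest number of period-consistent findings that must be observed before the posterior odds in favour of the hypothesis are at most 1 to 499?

Prior odds = 0.9/0.1 = 9.
Likelihood ratio per period-consistent finding = 0.125.
Target odds = 1/499.
Need 9 × 0.125ⁿ ≤ 1/499, i.e. 0.125ⁿ ≤ 1/4491.
0.125⁴ = 1/4096 is still above 1/4491 but 0.125⁵ = 1/32768 is at or below it, so n = 5.

5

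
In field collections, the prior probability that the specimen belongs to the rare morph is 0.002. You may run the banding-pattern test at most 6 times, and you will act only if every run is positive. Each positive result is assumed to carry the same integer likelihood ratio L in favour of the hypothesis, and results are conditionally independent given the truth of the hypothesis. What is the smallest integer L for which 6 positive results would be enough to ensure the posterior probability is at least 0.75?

Prior odds = 0.002/0.998 = 1/499.
Target odds = 0.75/0.25 = 3.
Need L⁶ ≥ 3 ÷ (1/499) = 1497.
3⁶ = 729 < 1497 ≤ 4096 = 4⁶, so L = 4.

4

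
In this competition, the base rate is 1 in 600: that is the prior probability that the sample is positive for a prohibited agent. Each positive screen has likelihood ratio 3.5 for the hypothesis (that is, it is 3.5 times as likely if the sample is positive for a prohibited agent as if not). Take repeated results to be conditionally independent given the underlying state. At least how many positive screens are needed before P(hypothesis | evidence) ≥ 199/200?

10

Prior odds: (1/600) ÷ (599/600) = 1/599.
Likelihood ratio per positive screen = 3.5.
Target odds: 0.995 ÷ 0.005 = 199.
Require 3.5ⁿ ≥ 199 ÷ (1/599) = 119201.
3.5⁹ = 40353607/512 falls short of 119201 but 3.5¹⁰ = 282475249/1024 reaches it, so n = 10.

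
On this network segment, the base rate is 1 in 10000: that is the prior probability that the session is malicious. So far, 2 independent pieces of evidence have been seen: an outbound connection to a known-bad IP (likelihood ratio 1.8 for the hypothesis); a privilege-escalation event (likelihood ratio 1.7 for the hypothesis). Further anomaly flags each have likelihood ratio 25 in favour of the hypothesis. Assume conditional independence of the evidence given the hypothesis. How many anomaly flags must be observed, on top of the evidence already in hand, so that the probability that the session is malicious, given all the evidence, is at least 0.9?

4

Prior odds = 0.0001/0.9999 = 1/9999.
Combined Bayes factor of the evidence already in hand = 1.8 × 1.7 = 3.06.
Odds after that evidence = (1/9999) × 3.06 = 17/55550.
Target odds = 0.9/0.1 = 9.
Need 25ⁿ ≥ 9 ÷ (17/55550) = 499950/17.
25³ = 15625 falls short of 499950/17 but 25⁴ = 390625 reaches it, so n = 4.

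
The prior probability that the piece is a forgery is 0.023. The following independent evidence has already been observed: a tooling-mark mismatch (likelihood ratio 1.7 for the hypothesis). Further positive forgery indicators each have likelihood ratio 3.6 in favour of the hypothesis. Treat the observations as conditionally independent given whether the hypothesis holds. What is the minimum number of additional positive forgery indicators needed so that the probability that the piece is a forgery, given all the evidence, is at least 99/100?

7

Prior odds = 0.023/0.977 = 23/977.
Bayes factor of the evidence already in hand = 1.7.
Odds after that evidence = (23/977) × 1.7 = 391/9770.
Target odds = 0.99/0.01 = 99.
Need 3.6ⁿ ≥ 99 ÷ (391/9770) = 967230/391.
3.6⁶ = 34012224/15625 falls short of 967230/391 but 3.6⁷ = 612220032/78125 reaches it, so n = 7.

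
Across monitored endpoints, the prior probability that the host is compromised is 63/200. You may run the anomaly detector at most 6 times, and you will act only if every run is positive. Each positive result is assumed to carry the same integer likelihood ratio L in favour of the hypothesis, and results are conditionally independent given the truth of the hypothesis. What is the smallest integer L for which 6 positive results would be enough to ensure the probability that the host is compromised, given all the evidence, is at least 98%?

3

Prior odds = 0.315/0.685 = 63/137.
Target odds = 0.98/0.02 = 49.
Need L⁶ ≥ 49 ÷ (63/137) = 959/9.
2⁶ = 64 < 959/9 ≤ 729 = 3⁶, so L = 3.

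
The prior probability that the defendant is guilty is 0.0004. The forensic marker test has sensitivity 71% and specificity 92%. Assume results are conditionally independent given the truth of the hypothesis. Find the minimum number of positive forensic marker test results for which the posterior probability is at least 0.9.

5

Prior odds: 0.0004 ÷ 0.9996 = 1/2499.
False-positive rate = 1 − 0.92 = 0.08; likelihood ratio of a positive = 0.71/0.08 = 8.875.
Target posterior odds = 0.9/0.1 = 9.
Need (1/2499) × 8.875ⁿ ≥ 9, i.e. 8.875ⁿ ≥ 22491.
8.875⁴ = 25411681/4096 falls short of 22491 but 8.875⁵ ≈55060.7 reaches it, so n = 5.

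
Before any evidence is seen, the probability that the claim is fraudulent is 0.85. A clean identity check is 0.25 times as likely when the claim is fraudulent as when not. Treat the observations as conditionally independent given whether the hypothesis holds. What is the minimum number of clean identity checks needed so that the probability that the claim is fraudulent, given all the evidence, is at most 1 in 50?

Prior odds: 0.85 ÷ 0.15 = 17/3.
Likelihood ratio per clean identity check = 0.25.
Target odds: 0.02 ÷ 0.98 = 1/49.
Require 0.25ⁿ ≤ 1/49 ÷ (17/3) = 3/833.
0.25⁴ = 0.00390625 is still above 3/833 but 0.25⁵ = 1/1024 is at or below it, so n = 5.

5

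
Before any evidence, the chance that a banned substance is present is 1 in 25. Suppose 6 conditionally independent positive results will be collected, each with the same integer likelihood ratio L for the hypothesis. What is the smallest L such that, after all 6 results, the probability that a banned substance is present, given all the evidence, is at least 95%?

3

Prior odds = 0.04/0.96 = 1/24.
Target odds = 0.95/0.05 = 19.
Need L⁶ ≥ 19 ÷ (1/24) = 456.
2⁶ = 64 < 456 ≤ 729 = 3⁶, so L = 3.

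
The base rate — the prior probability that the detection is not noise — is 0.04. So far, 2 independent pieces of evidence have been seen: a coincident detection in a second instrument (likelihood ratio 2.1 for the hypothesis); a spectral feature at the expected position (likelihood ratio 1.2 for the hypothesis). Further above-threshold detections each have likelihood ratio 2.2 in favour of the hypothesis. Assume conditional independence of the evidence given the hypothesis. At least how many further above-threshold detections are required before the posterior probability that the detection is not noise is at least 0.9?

6

Prior odds = 0.04/0.96 = 1/24.
Combined Bayes factor of the evidence already in hand = 2.1 × 1.2 = 2.52.
Odds after that evidence = (1/24) × 2.52 = 0.105.
Target odds = 0.9/0.1 = 9.
Need 2.2ⁿ ≥ 9 ÷ 0.105 = 600/7.
2.2⁵ = 51.53632 falls short of 600/7 but 2.2⁶ = 1771561/15625 reaches it, so n = 6.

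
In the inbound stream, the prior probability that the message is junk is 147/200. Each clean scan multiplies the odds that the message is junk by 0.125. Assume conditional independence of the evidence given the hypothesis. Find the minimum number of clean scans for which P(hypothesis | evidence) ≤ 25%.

2

Prior odds: 0.735 ÷ 0.265 = 147/53.
Likelihood ratio per clean scan = 0.125.
Target odds: 0.25 ÷ 0.75 = 1/3.
Require 0.125ⁿ ≤ 1/3 ÷ (147/53) = 53/441.
0.125¹ = 0.125 is still above 53/441 but 0.125² = 0.015625 is at or below it, so n = 2.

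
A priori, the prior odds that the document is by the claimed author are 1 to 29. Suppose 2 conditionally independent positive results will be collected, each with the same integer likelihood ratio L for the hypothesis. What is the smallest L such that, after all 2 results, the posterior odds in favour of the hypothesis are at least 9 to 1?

Prior odds = 1/29.
Target odds = 9.
Need L² ≥ 9 ÷ (1/29) = 261.
16² = 256 < 261 ≤ 289 = 17², so L = 17.

17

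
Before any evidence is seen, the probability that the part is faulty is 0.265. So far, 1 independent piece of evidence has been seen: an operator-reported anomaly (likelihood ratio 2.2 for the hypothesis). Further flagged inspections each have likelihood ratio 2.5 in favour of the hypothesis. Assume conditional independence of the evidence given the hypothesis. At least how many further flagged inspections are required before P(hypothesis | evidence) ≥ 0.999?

8

Prior odds = 0.265/0.735 = 53/147.
Bayes factor of the evidence already in hand = 2.2.
Odds after that evidence = (53/147) × 2.2 = 583/735.
Target odds = 0.999/0.001 = 999.
Need 2.5ⁿ ≥ 999 ÷ (583/735) = 734265/583.
2.5⁷ = 610.3515625 falls short of 734265/583 but 2.5⁸ = 390625/256 reaches it, so n = 8.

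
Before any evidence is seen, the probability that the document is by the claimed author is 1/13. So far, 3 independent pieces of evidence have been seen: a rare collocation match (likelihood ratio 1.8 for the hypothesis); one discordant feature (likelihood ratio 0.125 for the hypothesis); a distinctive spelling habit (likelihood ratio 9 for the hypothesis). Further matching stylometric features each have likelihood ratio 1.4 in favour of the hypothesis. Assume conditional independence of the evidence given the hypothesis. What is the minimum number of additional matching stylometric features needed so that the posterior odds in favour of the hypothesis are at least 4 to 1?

Prior odds = (1/13)/(12/13) = 1/12.
Combined Bayes factor of the evidence already in hand = 1.8 × 0.125 × 9 = 2.025.
Odds after that evidence = (1/12) × 2.025 = 0.16875.
Target odds = 4.
Need 1.4ⁿ ≥ 4 ÷ 0.16875 = 640/27.
1.4⁹ = 40353607/1953125 falls short of 640/27 but 1.4¹⁰ = 282475249/9765625 reaches it, so n = 10.

10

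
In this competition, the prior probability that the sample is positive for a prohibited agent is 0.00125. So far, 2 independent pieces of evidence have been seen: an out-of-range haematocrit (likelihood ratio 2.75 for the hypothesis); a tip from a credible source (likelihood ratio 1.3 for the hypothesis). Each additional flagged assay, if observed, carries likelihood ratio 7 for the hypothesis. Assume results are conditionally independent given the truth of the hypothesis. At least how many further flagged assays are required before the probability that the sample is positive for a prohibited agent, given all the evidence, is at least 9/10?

4

Prior odds = 0.00125/0.99875 = 1/799.
Combined Bayes factor of the evidence already in hand = 2.75 × 1.3 = 3.575.
Odds after that evidence = (1/799) × 3.575 = 143/31960.
Target odds = 0.9/0.1 = 9.
Need 7ⁿ ≥ 9 ÷ (143/31960) = 287640/143.
7³ = 343 falls short of 287640/143 but 7⁴ = 2401 reaches it, so n = 4.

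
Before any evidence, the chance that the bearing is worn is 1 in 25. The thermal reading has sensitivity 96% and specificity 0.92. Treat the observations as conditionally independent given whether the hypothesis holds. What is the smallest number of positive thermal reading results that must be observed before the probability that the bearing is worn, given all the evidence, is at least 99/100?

4

Prior odds: 0.04 ÷ 0.96 = 1/24.
False-positive rate = 1 − 0.92 = 0.08; likelihood ratio of a positive = 0.96/0.08 = 12.
Target posterior odds = 0.99/0.01 = 99.
Require 12ⁿ ≥ 99 ÷ (1/24) = 2376.
12³ = 1728 falls short of 2376 but 12⁴ = 20736 reaches it, so n = 4.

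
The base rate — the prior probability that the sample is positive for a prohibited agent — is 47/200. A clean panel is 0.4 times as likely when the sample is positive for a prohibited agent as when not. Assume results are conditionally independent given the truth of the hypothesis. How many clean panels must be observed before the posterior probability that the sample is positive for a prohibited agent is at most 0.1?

Prior odds = 0.235/0.765 = 47/153.
Likelihood ratio per clean panel = 0.4.
Target odds: 0.1 ÷ 0.9 = 1/9.
Need (47/153) × 0.4ⁿ ≤ 1/9, i.e. 0.4ⁿ ≤ 17/47.
0.4¹ = 0.4 is still above 17/47 but 0.4² = 0.16 is at or below it, so n = 2.

2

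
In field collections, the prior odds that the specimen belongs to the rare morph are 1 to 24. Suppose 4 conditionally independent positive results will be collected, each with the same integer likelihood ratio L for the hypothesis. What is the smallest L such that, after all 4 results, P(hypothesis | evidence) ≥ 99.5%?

Prior odds = 1/24.
Target odds = 0.995/0.005 = 199.
Need L⁴ ≥ 199 ÷ (1/24) = 4776.
8⁴ = 4096 < 4776 ≤ 6561 = 9⁴, so L = 9.

9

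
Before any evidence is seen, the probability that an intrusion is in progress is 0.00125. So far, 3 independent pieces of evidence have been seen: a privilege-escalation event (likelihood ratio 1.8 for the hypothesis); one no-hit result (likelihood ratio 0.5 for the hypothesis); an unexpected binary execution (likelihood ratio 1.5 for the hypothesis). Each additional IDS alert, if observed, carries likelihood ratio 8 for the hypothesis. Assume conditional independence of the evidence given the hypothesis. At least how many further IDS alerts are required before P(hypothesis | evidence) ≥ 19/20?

5

Prior odds = 0.00125/0.99875 = 1/799.
Combined Bayes factor of the evidence already in hand = 1.8 × 0.5 × 1.5 = 1.35.
Odds after that evidence = (1/799) × 1.35 = 27/15980.
Target odds = 0.95/0.05 = 19.
Need 8ⁿ ≥ 19 ÷ (27/15980) = 303620/27.
8⁴ = 4096 falls short of 303620/27 but 8⁵ = 32768 reaches it, so n = 5.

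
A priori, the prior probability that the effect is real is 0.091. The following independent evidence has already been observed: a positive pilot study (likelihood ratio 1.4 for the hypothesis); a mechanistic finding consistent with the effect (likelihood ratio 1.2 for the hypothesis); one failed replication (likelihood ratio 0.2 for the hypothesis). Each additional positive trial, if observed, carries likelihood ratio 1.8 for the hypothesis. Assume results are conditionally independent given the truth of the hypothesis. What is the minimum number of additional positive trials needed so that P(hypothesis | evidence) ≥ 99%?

Prior odds = 0.091/0.909 = 91/909.
Combined Bayes factor of the evidence already in hand = 1.4 × 1.2 × 0.2 = 0.336.
Odds after that evidence = (91/909) × 0.336 = 1274/37875.
Target odds = 0.99/0.01 = 99.
Need 1.8ⁿ ≥ 99 ÷ (1274/37875) = 3749625/1274.
1.8¹³ ≈2082.3 falls short of 3749625/1274 but 1.8¹⁴ ≈3748.13 reaches it, so n = 14.

14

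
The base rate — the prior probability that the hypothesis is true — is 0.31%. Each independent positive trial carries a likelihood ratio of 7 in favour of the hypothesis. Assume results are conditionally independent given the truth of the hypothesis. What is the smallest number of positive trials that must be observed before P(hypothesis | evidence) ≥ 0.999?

7

Prior odds = 0.0031/0.9969 = 31/9969.
Likelihood ratio per positive trial = 7.
Target posterior odds = 0.999/0.001 = 999.
Require 7ⁿ ≥ 999 ÷ (31/9969) = 9959031/31.
7⁶ = 117649 falls short of 9959031/31 but 7⁷ = 823543 reaches it, so n = 7.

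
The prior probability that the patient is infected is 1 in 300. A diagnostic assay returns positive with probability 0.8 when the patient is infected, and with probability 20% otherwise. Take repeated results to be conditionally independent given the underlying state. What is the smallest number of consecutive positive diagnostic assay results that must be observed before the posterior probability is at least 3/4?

5

Prior odds: (1/300) ÷ (299/300) = 1/299.
Likelihood ratio of a positive result = 0.8/0.2 = 4.
Target posterior odds = 0.75/0.25 = 3.
Need (1/299) × 4ⁿ ≥ 3, i.e. 4ⁿ ≥ 897.
4⁴ = 256 falls short of 897 but 4⁵ = 1024 reaches it, so n = 5.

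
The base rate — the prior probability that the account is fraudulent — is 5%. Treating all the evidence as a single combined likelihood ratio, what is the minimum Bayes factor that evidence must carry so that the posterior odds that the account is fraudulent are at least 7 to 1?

133

Prior odds = 0.05/0.95 = 1/19.
Target odds = 7.
Required Bayes factor = 7 ÷ (1/19) = 133.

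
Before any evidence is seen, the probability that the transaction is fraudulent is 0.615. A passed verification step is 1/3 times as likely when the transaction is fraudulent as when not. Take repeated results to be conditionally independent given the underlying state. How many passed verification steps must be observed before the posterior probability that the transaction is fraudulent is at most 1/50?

Prior odds = 0.615/0.385 = 123/77.
Likelihood ratio per passed verification step = 1/3.
Target posterior odds = 0.02/0.98 = 1/49.
Need (123/77) × (1/3)ⁿ ≤ 1/49, i.e. (1/3)ⁿ ≤ 11/861.
(1/3)³ = 1/27 is still above 11/861 but (1/3)⁴ = 1/81 is at or below it, so n = 4.

4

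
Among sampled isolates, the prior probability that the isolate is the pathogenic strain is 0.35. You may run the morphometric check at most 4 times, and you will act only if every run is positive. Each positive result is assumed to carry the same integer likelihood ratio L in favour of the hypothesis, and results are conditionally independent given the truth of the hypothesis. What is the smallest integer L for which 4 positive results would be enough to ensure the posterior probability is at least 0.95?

3

Prior odds = 0.35/0.65 = 7/13.
Target odds = 0.95/0.05 = 19.
Need L⁴ ≥ 19 ÷ (7/13) = 247/7.
2⁴ = 16 < 247/7 ≤ 81 = 3⁴, so L = 3.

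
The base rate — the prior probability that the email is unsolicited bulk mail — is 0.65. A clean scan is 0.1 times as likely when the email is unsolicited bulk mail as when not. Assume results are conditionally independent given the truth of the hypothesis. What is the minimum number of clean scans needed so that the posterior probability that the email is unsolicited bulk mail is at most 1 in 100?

3

Prior odds = 0.65/0.35 = 13/7.
Likelihood ratio per clean scan = 0.1.
Target posterior odds = 0.01/0.99 = 1/99.
Require 0.1ⁿ ≤ 1/99 ÷ (13/7) = 7/1287.
0.1² = 0.01 is still above 7/1287 but 0.1³ = 0.001 is at or below it, so n = 3.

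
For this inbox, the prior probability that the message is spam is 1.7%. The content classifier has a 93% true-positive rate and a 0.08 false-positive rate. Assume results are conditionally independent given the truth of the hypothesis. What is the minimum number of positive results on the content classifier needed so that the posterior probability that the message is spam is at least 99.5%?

4

Prior odds: 0.017 ÷ 0.983 = 17/983.
Likelihood ratio of a positive result = 0.93/0.08 = 11.625.
Target posterior odds = 0.995/0.005 = 199.
Require 11.625ⁿ ≥ 199 ÷ (17/983) = 195617/17.
11.625³ = 804357/512 falls short of 195617/17 but 11.625⁴ = 74805201/4096 reaches it, so n = 4.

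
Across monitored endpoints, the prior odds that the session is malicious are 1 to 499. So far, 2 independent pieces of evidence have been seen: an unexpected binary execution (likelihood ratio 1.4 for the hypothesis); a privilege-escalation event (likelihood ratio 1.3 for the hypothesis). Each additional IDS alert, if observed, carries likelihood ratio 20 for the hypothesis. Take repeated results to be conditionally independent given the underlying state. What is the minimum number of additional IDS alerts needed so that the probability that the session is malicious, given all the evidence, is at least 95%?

3

Prior odds = 1/499.
Combined Bayes factor of the evidence already in hand = 1.4 × 1.3 = 1.82.
Odds after that evidence = (1/499) × 1.82 = 91/24950.
Target odds = 0.95/0.05 = 19.
Need 20ⁿ ≥ 19 ÷ (91/24950) = 474050/91.
20² = 400 falls short of 474050/91 but 20³ = 8000 reaches it, so n = 3.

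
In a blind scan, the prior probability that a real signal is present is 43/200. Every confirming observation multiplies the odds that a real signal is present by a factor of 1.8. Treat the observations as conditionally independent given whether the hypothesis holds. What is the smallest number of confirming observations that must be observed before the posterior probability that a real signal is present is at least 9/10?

6

Prior odds = 0.215/0.785 = 43/157.
Likelihood ratio per confirming observation = 1.8.
Target odds: 0.9 ÷ 0.1 = 9.
Need (43/157) × 1.8ⁿ ≥ 9, i.e. 1.8ⁿ ≥ 1413/43.
1.8⁵ = 18.89568 falls short of 1413/43 but 1.8⁶ = 531441/15625 reaches it, so n = 6.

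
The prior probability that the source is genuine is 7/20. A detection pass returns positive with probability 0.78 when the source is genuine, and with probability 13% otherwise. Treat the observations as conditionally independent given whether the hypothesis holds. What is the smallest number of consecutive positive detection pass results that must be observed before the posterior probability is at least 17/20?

Prior odds = 0.35/0.65 = 7/13.
Likelihood ratio of a positive result = 0.78/0.13 = 6.
Target posterior odds = 0.85/0.15 = 17/3.
Require 6ⁿ ≥ 17/3 ÷ (7/13) = 221/21.
6¹ = 6 falls short of 221/21 but 6² = 36 reaches it, so n = 2.

2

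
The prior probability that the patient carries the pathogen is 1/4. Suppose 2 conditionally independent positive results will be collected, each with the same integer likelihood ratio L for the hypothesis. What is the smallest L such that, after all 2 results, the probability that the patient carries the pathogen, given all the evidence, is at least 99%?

18

Prior odds = 0.25/0.75 = 1/3.
Target odds = 0.99/0.01 = 99.
Need L² ≥ 99 ÷ (1/3) = 297.
17² = 289 < 297 ≤ 324 = 18², so L = 18.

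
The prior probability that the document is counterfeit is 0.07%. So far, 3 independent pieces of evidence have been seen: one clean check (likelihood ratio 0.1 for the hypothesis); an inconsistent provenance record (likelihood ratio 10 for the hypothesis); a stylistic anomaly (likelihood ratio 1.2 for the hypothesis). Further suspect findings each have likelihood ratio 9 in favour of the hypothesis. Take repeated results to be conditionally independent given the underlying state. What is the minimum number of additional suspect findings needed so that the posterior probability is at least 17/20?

Prior odds = 0.0007/0.9993 = 7/9993.
Combined Bayes factor of the evidence already in hand = 0.1 × 10 × 1.2 = 1.2.
Odds after that evidence = (7/9993) × 1.2 = 14/16655.
Target odds = 0.85/0.15 = 17/3.
Need 9ⁿ ≥ 17/3 ÷ (14/16655) = 283135/42.
9⁴ = 6561 falls short of 283135/42 but 9⁵ = 59049 reaches it, so n = 5.

5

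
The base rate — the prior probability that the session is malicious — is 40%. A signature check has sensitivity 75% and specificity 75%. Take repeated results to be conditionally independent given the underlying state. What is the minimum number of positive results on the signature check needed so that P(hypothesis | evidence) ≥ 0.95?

4

Prior odds: 0.4 ÷ 0.6 = 2/3.
False-positive rate = 1 − 0.75 = 0.25; likelihood ratio of a positive = 0.75/0.25 = 3.
Target posterior odds = 0.95/0.05 = 19.
Need (2/3) × 3ⁿ ≥ 19, i.e. 3ⁿ ≥ 28.5.
3³ = 27 falls short of 28.5 but 3⁴ = 81 reaches it, so n = 4.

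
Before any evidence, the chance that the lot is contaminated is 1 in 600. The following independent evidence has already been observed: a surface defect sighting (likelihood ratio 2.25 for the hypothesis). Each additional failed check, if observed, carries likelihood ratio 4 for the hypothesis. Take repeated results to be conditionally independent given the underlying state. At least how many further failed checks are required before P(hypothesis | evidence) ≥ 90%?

6

Prior odds = (1/600)/(599/600) = 1/599.
Bayes factor of the evidence already in hand = 2.25.
Odds after that evidence = (1/599) × 2.25 = 9/2396.
Target odds = 0.9/0.1 = 9.
Need 4ⁿ ≥ 9 ÷ (9/2396) = 2396.
4⁵ = 1024 falls short of 2396 but 4⁶ = 4096 reaches it, so n = 6.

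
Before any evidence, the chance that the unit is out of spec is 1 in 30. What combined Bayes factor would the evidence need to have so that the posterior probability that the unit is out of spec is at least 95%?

551

Prior odds = (1/30)/(29/30) = 1/29.
Target odds = 0.95/0.05 = 19.
Required Bayes factor = 19 ÷ (1/29) = 551.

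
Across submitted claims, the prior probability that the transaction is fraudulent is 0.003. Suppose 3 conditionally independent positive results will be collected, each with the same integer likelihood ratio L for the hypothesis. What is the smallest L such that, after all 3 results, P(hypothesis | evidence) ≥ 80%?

Prior odds = 0.003/0.997 = 3/997.
Target odds = 0.8/0.2 = 4.
Need L³ ≥ 4 ÷ (3/997) = 3988/3.
10³ = 1000 < 3988/3 ≤ 1331 = 11³, so L = 11.

11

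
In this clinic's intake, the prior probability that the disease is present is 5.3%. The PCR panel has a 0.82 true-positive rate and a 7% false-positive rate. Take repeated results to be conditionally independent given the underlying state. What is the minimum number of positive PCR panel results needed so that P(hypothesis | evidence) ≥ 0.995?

4

Prior odds: 0.053 ÷ 0.947 = 53/947.
Likelihood ratio of a positive result = 0.82/0.07 = 82/7.
Target posterior odds = 0.995/0.005 = 199.
Require (82/7)ⁿ ≥ 199 ÷ (53/947) = 188453/53.
(82/7)³ = 551368/343 falls short of 188453/53 but (82/7)⁴ = 45212176/2401 reaches it, so n = 4.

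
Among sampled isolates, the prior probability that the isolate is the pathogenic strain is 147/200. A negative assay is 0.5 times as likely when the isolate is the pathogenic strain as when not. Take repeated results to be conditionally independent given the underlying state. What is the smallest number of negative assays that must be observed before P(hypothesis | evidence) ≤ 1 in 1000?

Prior odds: 0.735 ÷ 0.265 = 147/53.
Likelihood ratio per negative assay = 0.5.
Target posterior odds = 0.001/0.999 = 1/999.
Require 0.5ⁿ ≤ 1/999 ÷ (147/53) = 53/146853.
0.5¹¹ = 1/2048 is still above 53/146853 but 0.5¹² = 1/4096 is at or below it, so n = 12.

12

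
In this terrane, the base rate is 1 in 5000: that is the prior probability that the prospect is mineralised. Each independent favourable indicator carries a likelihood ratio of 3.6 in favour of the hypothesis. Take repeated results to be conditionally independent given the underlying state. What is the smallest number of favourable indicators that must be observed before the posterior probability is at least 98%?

Prior odds = 0.0002/0.9998 = 1/4999.
Likelihood ratio per favourable indicator = 3.6.
Target posterior odds = 0.98/0.02 = 49.
Need (1/4999) × 3.6ⁿ ≥ 49, i.e. 3.6ⁿ ≥ 244951.
3.6⁹ ≈101560 falls short of 244951 but 3.6¹⁰ ≈365616 reaches it, so n = 10.

10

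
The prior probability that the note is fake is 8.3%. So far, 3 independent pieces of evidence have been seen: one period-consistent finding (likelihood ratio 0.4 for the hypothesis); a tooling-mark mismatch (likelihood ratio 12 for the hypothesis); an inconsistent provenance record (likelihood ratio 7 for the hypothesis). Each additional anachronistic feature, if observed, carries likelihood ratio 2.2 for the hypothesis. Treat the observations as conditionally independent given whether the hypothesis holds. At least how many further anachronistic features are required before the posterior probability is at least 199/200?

6

Prior odds = 0.083/0.917 = 83/917.
Combined Bayes factor of the evidence already in hand = 0.4 × 12 × 7 = 33.6.
Odds after that evidence = (83/917) × 33.6 = 1992/655.
Target odds = 0.995/0.005 = 199.
Need 2.2ⁿ ≥ 199 ÷ (1992/655) = 130345/1992.
2.2⁵ = 51.53632 falls short of 130345/1992 but 2.2⁶ = 1771561/15625 reaches it, so n = 6.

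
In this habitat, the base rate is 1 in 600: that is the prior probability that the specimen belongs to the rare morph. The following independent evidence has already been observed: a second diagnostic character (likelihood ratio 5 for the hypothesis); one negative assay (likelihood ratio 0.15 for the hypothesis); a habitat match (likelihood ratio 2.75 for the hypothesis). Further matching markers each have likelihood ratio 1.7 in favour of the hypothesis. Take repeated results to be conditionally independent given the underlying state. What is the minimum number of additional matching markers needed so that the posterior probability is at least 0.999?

Prior odds = (1/600)/(599/600) = 1/599.
Combined Bayes factor of the evidence already in hand = 5 × 0.15 × 2.75 = 2.0625.
Odds after that evidence = (1/599) × 2.0625 = 33/9584.
Target odds = 0.999/0.001 = 999.
Need 1.7ⁿ ≥ 999 ÷ (33/9584) = 3191472/11.
1.7²³ ≈199676 falls short of 3191472/11 but 1.7²⁴ ≈339449 reaches it, so n = 24.

24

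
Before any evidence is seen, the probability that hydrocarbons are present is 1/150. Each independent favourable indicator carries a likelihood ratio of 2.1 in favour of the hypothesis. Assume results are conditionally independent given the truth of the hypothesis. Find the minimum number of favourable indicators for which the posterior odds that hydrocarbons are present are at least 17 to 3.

Prior odds = (1/150)/(149/150) = 1/149.
Likelihood ratio per favourable indicator = 2.1.
Target odds = 17/3.
Need (1/149) × 2.1ⁿ ≥ 17/3, i.e. 2.1ⁿ ≥ 2533/3.
2.1⁹ ≈794.28 falls short of 2533/3 but 2.1¹⁰ ≈1667.99 reaches it, so n = 10.

10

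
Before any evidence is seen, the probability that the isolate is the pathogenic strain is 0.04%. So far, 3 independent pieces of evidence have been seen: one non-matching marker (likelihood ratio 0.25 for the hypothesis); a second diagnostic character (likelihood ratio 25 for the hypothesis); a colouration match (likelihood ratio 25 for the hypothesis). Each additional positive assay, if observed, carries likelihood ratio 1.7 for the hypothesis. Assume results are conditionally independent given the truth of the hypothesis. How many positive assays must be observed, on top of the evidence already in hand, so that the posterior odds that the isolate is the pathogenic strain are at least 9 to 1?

10

Prior odds = 0.0004/0.9996 = 1/2499.
Combined Bayes factor of the evidence already in hand = 0.25 × 25 × 25 = 156.25.
Odds after that evidence = (1/2499) × 156.25 = 625/9996.
Target odds = 9.
Need 1.7ⁿ ≥ 9 ÷ (625/9996) = 143.9424.
1.7⁹ ≈118.588 falls short of 143.9424 but 1.7¹⁰ ≈201.599 reaches it, so n = 10.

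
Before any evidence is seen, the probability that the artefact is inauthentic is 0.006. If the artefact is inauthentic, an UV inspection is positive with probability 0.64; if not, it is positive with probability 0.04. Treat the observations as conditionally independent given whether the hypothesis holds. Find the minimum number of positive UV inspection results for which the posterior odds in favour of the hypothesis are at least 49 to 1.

Prior odds = 0.006/0.994 = 3/497.
Likelihood ratio of a positive = 0.64/0.04 = 16.
Target odds = 49.
Require 16ⁿ ≥ 49 ÷ (3/497) = 24353/3.
16³ = 4096 falls short of 24353/3 but 16⁴ = 65536 reaches it, so n = 4.

4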